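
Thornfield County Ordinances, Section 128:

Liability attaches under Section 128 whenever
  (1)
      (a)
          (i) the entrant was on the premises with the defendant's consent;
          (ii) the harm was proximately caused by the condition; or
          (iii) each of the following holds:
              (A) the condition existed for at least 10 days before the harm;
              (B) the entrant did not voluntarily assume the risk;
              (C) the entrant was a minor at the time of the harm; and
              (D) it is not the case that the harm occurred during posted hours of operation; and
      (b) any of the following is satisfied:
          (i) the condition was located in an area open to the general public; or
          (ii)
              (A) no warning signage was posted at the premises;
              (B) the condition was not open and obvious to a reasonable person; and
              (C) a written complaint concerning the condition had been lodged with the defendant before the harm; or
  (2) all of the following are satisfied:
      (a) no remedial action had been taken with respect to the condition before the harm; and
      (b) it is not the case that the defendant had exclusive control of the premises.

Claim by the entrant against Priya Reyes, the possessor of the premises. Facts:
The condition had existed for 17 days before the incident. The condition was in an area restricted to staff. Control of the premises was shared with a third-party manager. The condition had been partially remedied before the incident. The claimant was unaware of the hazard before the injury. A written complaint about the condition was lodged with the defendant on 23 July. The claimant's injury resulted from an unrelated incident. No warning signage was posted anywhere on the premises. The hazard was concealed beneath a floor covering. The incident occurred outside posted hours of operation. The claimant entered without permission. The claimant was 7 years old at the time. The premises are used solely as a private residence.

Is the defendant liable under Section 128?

(i) consent to enter — not satisfied.
(ii) proximate cause — not satisfied.
(A) condition ≥10 days old — met.
(B) no assumed risk — holds.
(C) entrant a minor — satisfied.
(D) not (during posted hours) — satisfied.
(iii) = T AND T AND T AND T = true.
(a) = F OR F OR T = true.
(i) public area — not satisfied.
(A) no signage posted — holds.
(B) not open/obvious — met.
(C) complaint lodged — met.
(ii): T AND T AND T → true.
(b) = F OR T = true.
(1) = T AND T = true.
(a) no remedial action — fails.
(b) not (exclusive control) — holds.
(2): F AND T → false.
Overall = T OR F = true.

Yes — liable.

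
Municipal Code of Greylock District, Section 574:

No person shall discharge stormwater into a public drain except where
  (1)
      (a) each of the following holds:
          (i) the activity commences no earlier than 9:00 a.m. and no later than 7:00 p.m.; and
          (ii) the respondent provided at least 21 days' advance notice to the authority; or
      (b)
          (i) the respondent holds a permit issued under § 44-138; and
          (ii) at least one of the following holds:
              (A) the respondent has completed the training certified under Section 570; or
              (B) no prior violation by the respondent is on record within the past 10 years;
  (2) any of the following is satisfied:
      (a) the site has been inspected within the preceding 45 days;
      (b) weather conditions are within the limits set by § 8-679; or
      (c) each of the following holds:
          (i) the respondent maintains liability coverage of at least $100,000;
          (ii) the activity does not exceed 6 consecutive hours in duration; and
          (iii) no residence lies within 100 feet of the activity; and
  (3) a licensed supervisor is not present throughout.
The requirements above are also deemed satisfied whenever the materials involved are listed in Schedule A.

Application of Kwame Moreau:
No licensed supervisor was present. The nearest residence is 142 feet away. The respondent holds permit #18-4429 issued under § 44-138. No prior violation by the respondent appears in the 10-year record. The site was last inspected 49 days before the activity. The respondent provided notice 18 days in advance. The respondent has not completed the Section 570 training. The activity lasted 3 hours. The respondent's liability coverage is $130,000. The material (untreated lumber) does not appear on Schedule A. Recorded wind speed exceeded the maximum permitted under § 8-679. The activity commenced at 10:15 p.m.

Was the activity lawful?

Yes — lawful.

(i) start within hours — not satisfied.
(ii) ≥21 days' notice — not satisfied.
(a) = F AND F = false.
(i) holds permit — met.
(A) training certified — not satisfied.
(B) no prior violation — met.
(ii): F OR T → true.
(b) = T AND T = true.
(1): F OR T → true.
(a) site inspected — not met.
(b) weather ok — not satisfied.
(i) coverage ≥ $100,000 — satisfied.
(ii) ≤ 6 hrs duration — satisfied.
(iii) no residence in 100 ft — met.
(c): T AND T AND T → true.
(2): F OR F OR T → true.
(3) not (supervisor present) — holds.
Overall: T AND T AND T → true.
Exception (Schedule A material) — not satisfied.
Result: main true OR exception false → true.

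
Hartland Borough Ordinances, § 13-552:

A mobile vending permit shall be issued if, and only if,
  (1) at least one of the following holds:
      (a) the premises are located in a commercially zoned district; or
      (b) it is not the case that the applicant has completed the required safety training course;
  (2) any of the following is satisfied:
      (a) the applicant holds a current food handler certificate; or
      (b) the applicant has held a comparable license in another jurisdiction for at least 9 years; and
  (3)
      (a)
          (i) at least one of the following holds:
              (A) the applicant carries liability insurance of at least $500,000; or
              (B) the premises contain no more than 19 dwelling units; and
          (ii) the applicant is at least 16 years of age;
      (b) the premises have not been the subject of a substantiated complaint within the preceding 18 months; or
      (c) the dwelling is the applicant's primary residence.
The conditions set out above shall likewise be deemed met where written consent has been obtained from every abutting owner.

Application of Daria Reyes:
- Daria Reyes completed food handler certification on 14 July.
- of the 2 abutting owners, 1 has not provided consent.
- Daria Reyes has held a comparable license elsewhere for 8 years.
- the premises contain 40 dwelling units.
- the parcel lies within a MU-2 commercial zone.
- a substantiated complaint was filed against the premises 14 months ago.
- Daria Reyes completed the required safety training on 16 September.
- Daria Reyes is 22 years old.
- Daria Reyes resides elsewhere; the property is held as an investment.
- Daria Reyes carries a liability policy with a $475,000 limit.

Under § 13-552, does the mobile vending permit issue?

No — denied.

(a) commercially zoned — met.
(b) not (safety training) — not satisfied.
(1) = T OR F = true.
(a) food handler cert. — met.
(b) prior license ≥ 9 yr — not met.
So (2) is satisfied (T OR F).
(A) insurance ≥ $500,000 — fails.
(B) ≤ 19 units — not satisfied.
(i) = F OR F = false.
(ii) age ≥ 16 — met.
(a) = F AND T = false.
(b) no complaint in 18 mo. — not met.
(c) primary residence — not satisfied.
So (3) is not satisfied (F OR F OR F).
So Overall is not satisfied (T AND T AND F).
Exception (all abutters consent) — not satisfied.
Result: main false OR exception false → false.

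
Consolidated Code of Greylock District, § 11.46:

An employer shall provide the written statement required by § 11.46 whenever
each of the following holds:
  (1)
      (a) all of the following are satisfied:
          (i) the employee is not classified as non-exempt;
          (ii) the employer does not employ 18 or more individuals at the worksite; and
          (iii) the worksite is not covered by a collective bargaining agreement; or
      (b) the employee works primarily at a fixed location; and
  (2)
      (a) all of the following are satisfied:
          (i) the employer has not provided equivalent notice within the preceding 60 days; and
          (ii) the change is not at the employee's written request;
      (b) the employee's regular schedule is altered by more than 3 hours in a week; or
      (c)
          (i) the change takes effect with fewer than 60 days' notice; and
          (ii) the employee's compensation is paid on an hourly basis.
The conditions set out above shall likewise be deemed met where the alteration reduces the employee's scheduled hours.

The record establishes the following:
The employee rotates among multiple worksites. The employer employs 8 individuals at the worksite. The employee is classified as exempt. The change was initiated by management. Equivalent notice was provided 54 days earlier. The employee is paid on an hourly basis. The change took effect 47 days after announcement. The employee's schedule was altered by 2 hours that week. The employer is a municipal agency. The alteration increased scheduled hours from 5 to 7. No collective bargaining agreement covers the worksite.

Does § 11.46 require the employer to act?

Yes — required.

(i) not (non-exempt) — satisfied.
(ii) not (≥ 18 at site) — holds.
(iii) no CBA — satisfied.
(a) = T AND T AND T = true.
(b) fixed location — not satisfied.
(1): T OR F → true.
(i) no recent notice — not satisfied.
(ii) not employee-requested — met.
(a) = F AND T = false.
(b) schedule shift > 3h — not met.
(i) < 60 days' notice — satisfied.
(ii) hourly-paid — met.
(c): T AND T → true.
(2): F OR F OR T → true.
Overall: T AND T → true.
Exception (hours reduced) — not satisfied.
Result: main true OR exception false → true.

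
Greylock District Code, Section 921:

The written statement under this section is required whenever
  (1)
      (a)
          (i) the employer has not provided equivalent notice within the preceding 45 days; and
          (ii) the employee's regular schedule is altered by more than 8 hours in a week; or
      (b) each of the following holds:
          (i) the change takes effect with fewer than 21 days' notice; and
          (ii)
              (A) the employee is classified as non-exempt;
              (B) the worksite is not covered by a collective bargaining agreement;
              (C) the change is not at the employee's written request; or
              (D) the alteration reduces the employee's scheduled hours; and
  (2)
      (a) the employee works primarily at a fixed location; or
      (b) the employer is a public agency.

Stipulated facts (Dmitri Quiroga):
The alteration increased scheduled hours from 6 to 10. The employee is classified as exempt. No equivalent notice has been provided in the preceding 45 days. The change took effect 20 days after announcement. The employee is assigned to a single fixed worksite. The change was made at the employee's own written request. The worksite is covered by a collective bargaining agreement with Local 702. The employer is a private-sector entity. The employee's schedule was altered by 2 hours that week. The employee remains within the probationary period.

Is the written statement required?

No — not required.

(i) no recent notice — satisfied.
(ii) schedule shift > 8h — not satisfied.
(a): T AND F → false.
(i) < 21 days' notice — holds.
(A) non-exempt — not satisfied.
(B) no CBA — not met.
(C) not employee-requested — fails.
(D) hours reduced — not met.
So (ii) is not satisfied (F OR F OR F OR F).
(b): T AND F → false.
(1) = F OR F = false.
(a) fixed location — met.
(b) public agency — not met.
(2): T OR F → true.
So Overall is not satisfied (F AND T).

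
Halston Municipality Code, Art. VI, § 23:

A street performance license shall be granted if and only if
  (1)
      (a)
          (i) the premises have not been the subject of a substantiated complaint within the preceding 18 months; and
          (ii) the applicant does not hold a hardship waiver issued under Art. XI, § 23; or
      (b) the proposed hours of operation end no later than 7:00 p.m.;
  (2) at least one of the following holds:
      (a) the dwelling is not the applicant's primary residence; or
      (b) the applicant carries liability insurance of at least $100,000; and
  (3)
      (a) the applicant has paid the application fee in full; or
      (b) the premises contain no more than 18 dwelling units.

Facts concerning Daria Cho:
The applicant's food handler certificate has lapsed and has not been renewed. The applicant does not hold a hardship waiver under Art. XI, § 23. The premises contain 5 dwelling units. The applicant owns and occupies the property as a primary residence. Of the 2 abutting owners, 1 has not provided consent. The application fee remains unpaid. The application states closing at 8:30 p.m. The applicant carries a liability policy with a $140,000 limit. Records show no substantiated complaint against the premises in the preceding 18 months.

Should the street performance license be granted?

Yes — granted.

(i) no complaint in 18 mo. — satisfied.
(ii) not (hardship waiver) — met.
(a) = T AND T = true.
(b) closes by 7 p.m. — not satisfied.
(1) = T OR F = true.
(a) not (primary residence) — not satisfied.
(b) insurance ≥ $100,000 — holds.
(2) = F OR T = true.
(a) fee paid — not met.
(b) ≤ 18 units — satisfied.
So (3) is satisfied (F OR T).
Overall = T AND T AND T = true.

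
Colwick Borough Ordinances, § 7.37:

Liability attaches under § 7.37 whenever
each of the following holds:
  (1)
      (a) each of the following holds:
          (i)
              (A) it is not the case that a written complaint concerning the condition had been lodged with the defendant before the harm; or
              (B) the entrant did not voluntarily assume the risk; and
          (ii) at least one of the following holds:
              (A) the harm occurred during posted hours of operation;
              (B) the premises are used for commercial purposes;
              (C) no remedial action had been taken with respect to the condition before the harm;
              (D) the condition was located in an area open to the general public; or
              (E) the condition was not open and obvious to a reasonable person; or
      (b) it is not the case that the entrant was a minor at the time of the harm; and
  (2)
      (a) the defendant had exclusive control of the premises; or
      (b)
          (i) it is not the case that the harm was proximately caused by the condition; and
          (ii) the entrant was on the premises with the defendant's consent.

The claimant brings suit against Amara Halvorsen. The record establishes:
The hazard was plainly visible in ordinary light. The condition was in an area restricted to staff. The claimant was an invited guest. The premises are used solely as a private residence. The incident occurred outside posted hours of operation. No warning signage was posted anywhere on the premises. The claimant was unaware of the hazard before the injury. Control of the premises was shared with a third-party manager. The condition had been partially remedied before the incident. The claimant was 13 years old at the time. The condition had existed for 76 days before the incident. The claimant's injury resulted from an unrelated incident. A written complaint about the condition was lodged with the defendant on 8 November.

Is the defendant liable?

No — not liable.

(A) not (complaint lodged) — not satisfied.
(B) no assumed risk — holds.
(i) = F OR T = true.
(A) during posted hours — not met.
(B) commercial use — not met.
(C) no remedial action — not met.
(D) public area — not met.
(E) not open/obvious — not satisfied.
(ii) = F OR F OR F OR F OR F = false.
So (a) is not satisfied (T AND F).
(b) not (entrant a minor) — not satisfied.
So (1) is not satisfied (F OR F).
(a) exclusive control — fails.
(i) not (proximate cause) — satisfied.
(ii) consent to enter — satisfied.
(b): T AND T → true.
(2) = F OR T = true.
Overall: F AND T → false.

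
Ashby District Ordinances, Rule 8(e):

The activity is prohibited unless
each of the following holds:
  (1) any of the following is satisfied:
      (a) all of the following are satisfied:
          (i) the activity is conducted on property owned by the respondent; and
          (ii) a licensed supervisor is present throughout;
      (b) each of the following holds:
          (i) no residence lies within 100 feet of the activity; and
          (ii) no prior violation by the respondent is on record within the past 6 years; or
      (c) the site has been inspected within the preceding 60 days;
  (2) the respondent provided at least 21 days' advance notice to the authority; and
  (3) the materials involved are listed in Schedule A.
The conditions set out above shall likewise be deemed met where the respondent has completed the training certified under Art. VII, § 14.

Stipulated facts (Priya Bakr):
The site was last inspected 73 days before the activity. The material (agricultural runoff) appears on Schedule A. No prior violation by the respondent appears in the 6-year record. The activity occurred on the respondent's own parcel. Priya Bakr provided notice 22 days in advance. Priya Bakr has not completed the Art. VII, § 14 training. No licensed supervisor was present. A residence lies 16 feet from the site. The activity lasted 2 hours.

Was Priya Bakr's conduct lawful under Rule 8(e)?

(i) own property — holds.
(ii) supervisor present — not satisfied.
(a): T AND F → false.
(i) no residence in 100 ft — not satisfied.
(ii) no prior violation — met.
So (b) is not satisfied (F AND T).
(c) site inspected — fails.
So (1) is not satisfied (F OR F OR F).
(2) ≥21 days' notice — satisfied.
(3) Schedule A material — met.
Overall = F AND T AND T = false.
Exception (training certified) — not satisfied.
Result: main false OR exception false → false.

No — unlawful.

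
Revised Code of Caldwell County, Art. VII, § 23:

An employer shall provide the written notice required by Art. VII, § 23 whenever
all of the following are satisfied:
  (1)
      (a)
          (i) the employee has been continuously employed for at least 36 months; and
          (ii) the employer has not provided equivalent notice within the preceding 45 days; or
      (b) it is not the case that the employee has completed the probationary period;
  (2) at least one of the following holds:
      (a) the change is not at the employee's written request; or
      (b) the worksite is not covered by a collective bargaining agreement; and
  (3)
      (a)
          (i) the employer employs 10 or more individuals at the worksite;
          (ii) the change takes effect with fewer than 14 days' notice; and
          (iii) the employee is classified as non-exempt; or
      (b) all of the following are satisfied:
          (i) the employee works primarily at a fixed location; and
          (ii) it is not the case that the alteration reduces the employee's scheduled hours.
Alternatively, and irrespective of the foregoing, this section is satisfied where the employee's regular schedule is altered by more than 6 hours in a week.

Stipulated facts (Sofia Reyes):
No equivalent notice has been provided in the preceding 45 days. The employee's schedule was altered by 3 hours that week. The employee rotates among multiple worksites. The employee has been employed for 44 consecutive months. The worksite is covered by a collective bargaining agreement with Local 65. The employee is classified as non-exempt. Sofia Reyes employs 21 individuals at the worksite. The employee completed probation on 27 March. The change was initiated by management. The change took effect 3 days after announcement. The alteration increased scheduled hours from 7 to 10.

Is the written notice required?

Yes — required.

(i) tenure ≥ 36 mo. — met.
(ii) no recent notice — holds.
(a): T AND T → true.
(b) not (past probation) — not satisfied.
So (1) is satisfied (T OR F).
(a) not employee-requested — met.
(b) no CBA — fails.
(2) = T OR F = true.
(i) ≥ 10 at site — satisfied.
(ii) < 14 days' notice — met.
(iii) non-exempt — holds.
(a) = T AND T AND T = true.
(i) fixed location — not satisfied.
(ii) not (hours reduced) — holds.
(b) = F AND T = false.
So (3) is satisfied (T OR F).
Overall = T AND T AND T = true.
Exception (schedule shift > 6h) — not satisfied.
Result: main true OR exception false → true.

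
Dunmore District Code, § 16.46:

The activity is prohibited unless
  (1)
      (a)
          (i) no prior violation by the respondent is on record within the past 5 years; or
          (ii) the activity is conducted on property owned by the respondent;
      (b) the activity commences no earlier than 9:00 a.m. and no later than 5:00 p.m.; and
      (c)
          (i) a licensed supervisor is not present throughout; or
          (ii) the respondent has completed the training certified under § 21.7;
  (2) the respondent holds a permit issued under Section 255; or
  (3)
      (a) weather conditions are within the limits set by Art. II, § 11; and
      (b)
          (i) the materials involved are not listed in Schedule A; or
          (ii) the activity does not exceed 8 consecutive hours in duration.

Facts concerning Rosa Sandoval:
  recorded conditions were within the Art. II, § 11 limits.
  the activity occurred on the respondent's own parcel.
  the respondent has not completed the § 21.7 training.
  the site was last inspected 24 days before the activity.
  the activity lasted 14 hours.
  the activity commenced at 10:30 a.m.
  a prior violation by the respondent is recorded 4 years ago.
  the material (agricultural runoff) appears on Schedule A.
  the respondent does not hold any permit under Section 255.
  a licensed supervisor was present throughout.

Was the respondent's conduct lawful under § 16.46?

No — unlawful.

(i) no prior violation — not satisfied.
(ii) own property — met.
So (a) is satisfied (F OR T).
(b) start within hours — satisfied.
(i) not (supervisor present) — fails.
(ii) training certified — fails.
(c): F OR F → false.
So (1) is not satisfied (T AND T AND F).
(2) holds permit — not satisfied.
(a) weather ok — satisfied.
(i) not (Schedule A material) — not satisfied.
(ii) ≤ 8 hrs duration — fails.
(b): F OR F → false.
So (3) is not satisfied (T AND F).
So Overall is not satisfied (F OR F OR F).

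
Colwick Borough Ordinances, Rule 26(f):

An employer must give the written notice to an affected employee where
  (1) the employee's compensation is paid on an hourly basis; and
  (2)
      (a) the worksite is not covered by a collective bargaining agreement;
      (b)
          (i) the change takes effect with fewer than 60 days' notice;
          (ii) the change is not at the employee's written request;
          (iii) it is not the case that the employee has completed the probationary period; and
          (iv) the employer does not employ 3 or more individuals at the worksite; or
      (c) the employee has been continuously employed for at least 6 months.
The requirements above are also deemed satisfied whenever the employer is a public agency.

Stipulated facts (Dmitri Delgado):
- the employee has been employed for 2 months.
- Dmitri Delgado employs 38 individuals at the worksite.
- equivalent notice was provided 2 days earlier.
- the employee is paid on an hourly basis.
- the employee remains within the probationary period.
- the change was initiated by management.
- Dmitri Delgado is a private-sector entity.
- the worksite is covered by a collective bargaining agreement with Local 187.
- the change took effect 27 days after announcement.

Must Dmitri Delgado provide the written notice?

(1) hourly-paid — holds.
(a) no CBA — not satisfied.
(i) < 60 days' notice — holds.
(ii) not employee-requested — satisfied.
(iii) not (past probation) — satisfied.
(iv) not (≥ 3 at site) — fails.
So (b) is not satisfied (T AND T AND T AND F).
(c) tenure ≥ 6 mo. — not met.
(2) = F OR F OR F = false.
So Overall is not satisfied (T AND F).
Exception (public agency) — not satisfied.
Result: main false OR exception false → false.

No — not required.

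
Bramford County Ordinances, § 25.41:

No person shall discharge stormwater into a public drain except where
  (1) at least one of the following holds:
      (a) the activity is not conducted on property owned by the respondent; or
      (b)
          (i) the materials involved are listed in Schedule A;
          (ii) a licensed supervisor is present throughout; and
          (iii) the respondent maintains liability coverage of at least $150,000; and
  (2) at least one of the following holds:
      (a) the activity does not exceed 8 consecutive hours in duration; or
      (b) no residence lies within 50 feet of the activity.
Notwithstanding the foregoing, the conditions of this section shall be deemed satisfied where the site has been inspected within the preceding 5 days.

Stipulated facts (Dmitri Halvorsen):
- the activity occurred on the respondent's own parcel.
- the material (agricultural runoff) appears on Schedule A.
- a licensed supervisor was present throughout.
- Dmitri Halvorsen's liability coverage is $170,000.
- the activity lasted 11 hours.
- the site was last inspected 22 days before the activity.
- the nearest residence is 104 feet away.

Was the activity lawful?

Yes — lawful.

(a) not (own property) — not met.
(i) Schedule A material — holds.
(ii) supervisor present — satisfied.
(iii) coverage ≥ $150,000 — met.
(b): T AND T AND T → true.
(1) = F OR T = true.
(a) ≤ 8 hrs duration — fails.
(b) no residence in 50 ft — satisfied.
So (2) is satisfied (F OR T).
Overall = T AND T = true.
Exception (site inspected) — not satisfied.
Result: main true OR exception false → true.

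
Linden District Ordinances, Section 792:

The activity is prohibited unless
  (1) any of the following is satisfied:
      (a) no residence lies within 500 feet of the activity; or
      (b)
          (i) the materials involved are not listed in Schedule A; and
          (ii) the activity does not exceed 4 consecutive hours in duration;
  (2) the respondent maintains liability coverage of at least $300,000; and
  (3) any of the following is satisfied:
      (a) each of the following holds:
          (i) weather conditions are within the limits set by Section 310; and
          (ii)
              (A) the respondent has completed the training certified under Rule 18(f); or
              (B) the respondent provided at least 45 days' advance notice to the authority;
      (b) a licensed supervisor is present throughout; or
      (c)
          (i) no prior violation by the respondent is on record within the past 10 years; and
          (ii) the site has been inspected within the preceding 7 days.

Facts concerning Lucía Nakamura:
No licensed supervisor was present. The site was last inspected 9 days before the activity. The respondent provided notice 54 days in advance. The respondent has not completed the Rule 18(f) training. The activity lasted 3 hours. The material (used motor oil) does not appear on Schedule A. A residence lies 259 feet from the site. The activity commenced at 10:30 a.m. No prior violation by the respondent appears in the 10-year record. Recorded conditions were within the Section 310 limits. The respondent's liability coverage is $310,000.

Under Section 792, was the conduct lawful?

Yes — lawful.

(a) no residence in 500 ft — fails.
(i) not (Schedule A material) — satisfied.
(ii) ≤ 4 hrs duration — met.
(b): T AND T → true.
So (1) is satisfied (F OR T).
(2) coverage ≥ $300,000 — holds.
(i) weather ok — satisfied.
(A) training certified — not satisfied.
(B) ≥45 days' notice — holds.
So (ii) is satisfied (F OR T).
(a): T AND T → true.
(b) supervisor present — not met.
(i) no prior violation — satisfied.
(ii) site inspected — not satisfied.
So (c) is not satisfied (T AND F).
(3) = T OR F OR F = true.
Overall: T AND T AND T → true.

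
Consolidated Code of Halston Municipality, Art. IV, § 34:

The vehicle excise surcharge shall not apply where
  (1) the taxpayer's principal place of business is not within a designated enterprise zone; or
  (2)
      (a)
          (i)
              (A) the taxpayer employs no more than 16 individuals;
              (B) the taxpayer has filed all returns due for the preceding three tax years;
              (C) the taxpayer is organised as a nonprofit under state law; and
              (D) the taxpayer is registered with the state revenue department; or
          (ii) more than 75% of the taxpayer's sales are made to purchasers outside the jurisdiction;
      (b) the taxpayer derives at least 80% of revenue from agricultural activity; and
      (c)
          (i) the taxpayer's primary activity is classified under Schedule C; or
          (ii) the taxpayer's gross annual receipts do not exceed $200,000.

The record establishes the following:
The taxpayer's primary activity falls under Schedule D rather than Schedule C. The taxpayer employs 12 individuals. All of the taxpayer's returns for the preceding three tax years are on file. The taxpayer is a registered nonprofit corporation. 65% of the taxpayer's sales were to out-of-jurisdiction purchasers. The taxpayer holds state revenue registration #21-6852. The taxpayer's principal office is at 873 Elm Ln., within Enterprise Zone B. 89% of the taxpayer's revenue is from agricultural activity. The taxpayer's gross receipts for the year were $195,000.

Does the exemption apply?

Yes — exempt.

(1) not (in enterprise zone) — fails.
(A) ≤ 16 employees — holds.
(B) returns current — met.
(C) nonprofit — holds.
(D) state-registered — satisfied.
(i) = T AND T AND T AND T = true.
(ii) >75% out-of-jur. sales — not satisfied.
(a): T OR F → true.
(b) ≥80% agricultural — met.
(i) Schedule C activity — fails.
(ii) receipts ≤ $200,000 — met.
(c): F OR T → true.
(2) = T AND T AND T = true.
Overall: F OR T → true.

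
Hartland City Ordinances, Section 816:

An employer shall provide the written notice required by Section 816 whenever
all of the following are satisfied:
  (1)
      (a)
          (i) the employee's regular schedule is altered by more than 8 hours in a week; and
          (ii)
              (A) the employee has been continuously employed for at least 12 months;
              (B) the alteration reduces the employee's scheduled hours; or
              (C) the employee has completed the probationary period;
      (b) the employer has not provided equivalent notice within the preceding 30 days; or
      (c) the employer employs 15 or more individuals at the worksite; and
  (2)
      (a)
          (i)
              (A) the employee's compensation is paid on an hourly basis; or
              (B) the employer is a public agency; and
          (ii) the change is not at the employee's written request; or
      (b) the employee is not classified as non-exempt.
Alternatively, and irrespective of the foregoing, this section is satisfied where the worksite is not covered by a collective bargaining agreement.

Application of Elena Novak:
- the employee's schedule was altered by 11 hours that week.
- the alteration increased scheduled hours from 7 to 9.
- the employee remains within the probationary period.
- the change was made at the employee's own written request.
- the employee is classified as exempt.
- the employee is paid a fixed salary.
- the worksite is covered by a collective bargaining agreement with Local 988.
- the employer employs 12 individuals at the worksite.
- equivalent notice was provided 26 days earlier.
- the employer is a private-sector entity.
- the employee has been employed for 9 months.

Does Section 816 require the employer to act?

(i) schedule shift > 8h — holds.
(A) tenure ≥ 12 mo. — fails.
(B) hours reduced — fails.
(C) past probation — fails.
(ii): F OR F OR F → false.
So (a) is not satisfied (T AND F).
(b) no recent notice — fails.
(c) ≥ 15 at site — fails.
(1): F OR F OR F → false.
(A) hourly-paid — fails.
(B) public agency — not satisfied.
So (i) is not satisfied (F OR F).
(ii) not employee-requested — not met.
So (a) is not satisfied (F AND F).
(b) not (non-exempt) — satisfied.
(2): F OR T → true.
Overall = F AND T = false.
Exception (no CBA) — not satisfied.
Result: main false OR exception false → false.

No — not required.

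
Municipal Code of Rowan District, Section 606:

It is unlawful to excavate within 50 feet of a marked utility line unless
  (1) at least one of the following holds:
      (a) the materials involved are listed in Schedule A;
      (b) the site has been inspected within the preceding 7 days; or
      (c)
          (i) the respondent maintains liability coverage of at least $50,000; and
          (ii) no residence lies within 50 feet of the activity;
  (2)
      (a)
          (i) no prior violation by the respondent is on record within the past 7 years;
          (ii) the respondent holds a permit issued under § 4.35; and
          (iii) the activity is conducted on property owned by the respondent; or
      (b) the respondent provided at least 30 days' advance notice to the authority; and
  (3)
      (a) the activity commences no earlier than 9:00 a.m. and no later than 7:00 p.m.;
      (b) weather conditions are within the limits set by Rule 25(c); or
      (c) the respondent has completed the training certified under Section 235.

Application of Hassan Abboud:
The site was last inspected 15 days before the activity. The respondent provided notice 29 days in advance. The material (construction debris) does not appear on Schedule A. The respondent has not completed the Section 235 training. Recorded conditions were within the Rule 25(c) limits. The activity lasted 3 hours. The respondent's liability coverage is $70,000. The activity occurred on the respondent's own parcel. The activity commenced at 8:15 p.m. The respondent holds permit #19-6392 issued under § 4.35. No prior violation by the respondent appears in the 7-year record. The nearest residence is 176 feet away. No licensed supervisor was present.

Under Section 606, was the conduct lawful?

Yes — lawful.

(a) Schedule A material — not met.
(b) site inspected — fails.
(i) coverage ≥ $50,000 — met.
(ii) no residence in 50 ft — satisfied.
(c) = T AND T = true.
(1): F OR F OR T → true.
(i) no prior violation — satisfied.
(ii) holds permit — holds.
(iii) own property — met.
So (a) is satisfied (T AND T AND T).
(b) ≥30 days' notice — fails.
(2): T OR F → true.
(a) start within hours — not satisfied.
(b) weather ok — satisfied.
(c) training certified — not met.
So (3) is satisfied (F OR T OR F).
Overall = T AND T AND T = true.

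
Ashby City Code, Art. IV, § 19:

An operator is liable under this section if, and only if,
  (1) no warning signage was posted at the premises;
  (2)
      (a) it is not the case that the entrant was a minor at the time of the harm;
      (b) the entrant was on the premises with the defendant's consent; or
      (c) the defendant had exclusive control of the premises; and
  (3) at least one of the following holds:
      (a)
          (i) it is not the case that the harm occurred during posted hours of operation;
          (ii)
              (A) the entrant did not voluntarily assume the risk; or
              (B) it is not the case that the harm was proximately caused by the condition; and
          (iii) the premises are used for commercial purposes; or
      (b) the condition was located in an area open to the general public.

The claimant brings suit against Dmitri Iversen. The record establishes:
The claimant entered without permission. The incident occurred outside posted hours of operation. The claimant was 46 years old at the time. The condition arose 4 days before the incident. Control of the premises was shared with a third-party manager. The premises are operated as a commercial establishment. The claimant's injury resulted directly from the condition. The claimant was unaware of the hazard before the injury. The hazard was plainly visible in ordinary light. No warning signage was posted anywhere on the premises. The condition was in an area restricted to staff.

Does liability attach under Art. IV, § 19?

Yes — liable.

(1) no signage posted — satisfied.
(a) not (entrant a minor) — met.
(b) consent to enter — not satisfied.
(c) exclusive control — not met.
(2): T OR F OR F → true.
(i) not (during posted hours) — met.
(A) no assumed risk — holds.
(B) not (proximate cause) — fails.
(ii) = T OR F = true.
(iii) commercial use — met.
(a): T AND T AND T → true.
(b) public area — fails.
So (3) is satisfied (T OR F).
So Overall is satisfied (T AND T AND T).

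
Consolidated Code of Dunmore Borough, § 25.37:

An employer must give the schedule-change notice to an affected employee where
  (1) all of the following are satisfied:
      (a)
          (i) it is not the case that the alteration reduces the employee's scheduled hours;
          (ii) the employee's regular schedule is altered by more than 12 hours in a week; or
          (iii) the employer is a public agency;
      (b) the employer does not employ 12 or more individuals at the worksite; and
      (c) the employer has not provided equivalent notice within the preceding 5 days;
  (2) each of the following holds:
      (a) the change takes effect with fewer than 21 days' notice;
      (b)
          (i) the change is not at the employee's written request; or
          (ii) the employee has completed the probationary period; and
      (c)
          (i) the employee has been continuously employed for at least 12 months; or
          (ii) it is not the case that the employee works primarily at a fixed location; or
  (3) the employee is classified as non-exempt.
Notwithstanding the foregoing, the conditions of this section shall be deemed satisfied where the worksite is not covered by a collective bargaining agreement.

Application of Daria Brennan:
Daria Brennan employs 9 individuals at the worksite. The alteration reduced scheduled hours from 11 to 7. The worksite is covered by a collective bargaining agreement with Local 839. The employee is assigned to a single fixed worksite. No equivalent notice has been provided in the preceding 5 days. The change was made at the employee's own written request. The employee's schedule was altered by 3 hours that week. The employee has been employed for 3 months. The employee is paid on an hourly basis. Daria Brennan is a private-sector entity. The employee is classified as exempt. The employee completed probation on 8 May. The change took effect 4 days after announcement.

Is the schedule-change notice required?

No — not required.

(i) not (hours reduced) — fails.
(ii) schedule shift > 12h — not satisfied.
(iii) public agency — not met.
(a): F OR F OR F → false.
(b) not (≥ 12 at site) — holds.
(c) no recent notice — satisfied.
(1): F AND T AND T → false.
(a) < 21 days' notice — holds.
(i) not employee-requested — not met.
(ii) past probation — holds.
(b) = F OR T = true.
(i) tenure ≥ 12 mo. — not met.
(ii) not (fixed location) — fails.
(c) = F OR F = false.
(2): T AND T AND F → false.
(3) non-exempt — not met.
So Overall is not satisfied (F OR F OR F).
Exception (no CBA) — not satisfied.
Result: main false OR exception false → false.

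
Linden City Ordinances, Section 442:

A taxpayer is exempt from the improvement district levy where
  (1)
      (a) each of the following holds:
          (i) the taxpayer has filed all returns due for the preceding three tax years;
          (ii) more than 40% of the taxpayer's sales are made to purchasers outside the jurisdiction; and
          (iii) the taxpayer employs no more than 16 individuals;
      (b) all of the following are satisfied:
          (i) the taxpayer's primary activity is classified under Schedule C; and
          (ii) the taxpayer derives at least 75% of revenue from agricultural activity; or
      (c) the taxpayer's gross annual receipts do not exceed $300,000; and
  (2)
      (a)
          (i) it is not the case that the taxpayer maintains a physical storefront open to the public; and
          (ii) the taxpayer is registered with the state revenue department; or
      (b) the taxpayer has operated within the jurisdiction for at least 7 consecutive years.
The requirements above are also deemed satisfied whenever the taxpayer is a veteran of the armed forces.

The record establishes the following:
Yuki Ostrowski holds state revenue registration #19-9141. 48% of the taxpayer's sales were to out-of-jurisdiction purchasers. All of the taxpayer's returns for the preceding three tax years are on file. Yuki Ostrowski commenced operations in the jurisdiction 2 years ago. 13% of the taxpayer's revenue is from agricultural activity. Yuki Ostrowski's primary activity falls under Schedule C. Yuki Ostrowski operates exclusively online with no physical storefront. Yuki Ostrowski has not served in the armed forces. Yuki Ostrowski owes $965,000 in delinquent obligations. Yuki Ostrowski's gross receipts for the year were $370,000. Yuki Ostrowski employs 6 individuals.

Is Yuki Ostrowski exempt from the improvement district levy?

Yes — exempt.

(i) returns current — holds.
(ii) >40% out-of-jur. sales — holds.
(iii) ≤ 16 employees — satisfied.
(a) = T AND T AND T = true.
(i) Schedule C activity — met.
(ii) ≥75% agricultural — not met.
(b) = T AND F = false.
(c) receipts ≤ $300,000 — not satisfied.
(1) = T OR F OR F = true.
(i) not (has storefront) — met.
(ii) state-registered — satisfied.
(a): T AND T → true.
(b) ≥ 7 yrs in jurisdiction — not satisfied.
(2): T OR F → true.
Overall = T AND T = true.
Exception (veteran) — not satisfied.
Result: main true OR exception false → true.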